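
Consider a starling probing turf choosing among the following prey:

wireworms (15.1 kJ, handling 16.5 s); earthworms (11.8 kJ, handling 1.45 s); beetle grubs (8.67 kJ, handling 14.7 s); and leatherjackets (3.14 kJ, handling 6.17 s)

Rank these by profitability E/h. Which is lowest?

leatherjackets

In descending order of E/h:
earthworms: 11.8/1.45 = 8.14 kJ/s
wireworms: 15.1/16.5 = 0.915 kJ/s
beetle grubs: 8.67/14.7 = 0.59 kJ/s
leatherjackets: 3.14/6.17 = 0.509 kJ/s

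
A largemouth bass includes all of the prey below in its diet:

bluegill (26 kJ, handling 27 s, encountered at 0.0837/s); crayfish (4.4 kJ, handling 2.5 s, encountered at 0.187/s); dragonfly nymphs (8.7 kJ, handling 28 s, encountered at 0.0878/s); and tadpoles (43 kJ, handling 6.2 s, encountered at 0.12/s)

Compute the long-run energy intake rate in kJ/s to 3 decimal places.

1.288 kJ/s

R = (0.0837×26 + 0.187×4.4 + 0.0878×8.7 + 0.12×43) / (1 + 0.0837×27 + 0.187×2.5 + 0.0878×28 + 0.12×6.2) = 8.923/6.93 = 1.288 kJ/s.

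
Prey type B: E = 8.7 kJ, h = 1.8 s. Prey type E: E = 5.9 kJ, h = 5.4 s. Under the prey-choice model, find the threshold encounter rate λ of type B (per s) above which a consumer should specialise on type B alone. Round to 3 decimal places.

0.162 per s

Drop type E once their profitability E₂/h₂ falls below the rate achievable on type B alone: E₂/h₂ = λE₁/(1 + λh₁).
Solve for λ: λE₁h₂ = E₂(1 + λh₁) → λ(E₁h₂ − E₂h₁) = E₂ → λ = E₂/(E₁h₂ − E₂h₁).
λ = 5.9/(8.7×5.4 − 5.9×1.8) = 5.9/36.36 = 0.1623 per s.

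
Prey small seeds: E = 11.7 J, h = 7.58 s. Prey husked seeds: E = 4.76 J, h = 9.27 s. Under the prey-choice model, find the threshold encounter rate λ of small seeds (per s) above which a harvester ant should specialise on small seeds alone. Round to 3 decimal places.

0.066 per s

At the threshold, the rate on small seeds alone equals the profitability of husked seeds: λ·11.7/(1 + λ·7.58) = 4.76/9.27 = 0.5135.
Rearranging, λ(11.7 − 0.5135×7.58) = 0.5135, so λ = 0.5135/7.808 = 0.06577 per s.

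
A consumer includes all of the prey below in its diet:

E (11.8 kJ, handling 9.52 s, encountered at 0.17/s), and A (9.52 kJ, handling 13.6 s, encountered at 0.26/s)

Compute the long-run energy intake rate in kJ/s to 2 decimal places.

R = Σλ_iE_i / (1 + Σλ_ih_i)
Numerator: 0.17×11.8 + 0.26×9.52 = 4.481
Denominator: 1 + 0.17×9.52 + 0.26×13.6 = 6.154
R = 4.481/6.154 = 0.7281 kJ/s

0.73 kJ/s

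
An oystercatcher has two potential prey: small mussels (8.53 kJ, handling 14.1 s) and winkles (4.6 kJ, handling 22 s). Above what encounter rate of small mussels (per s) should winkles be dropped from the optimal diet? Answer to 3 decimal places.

0.037 per s

Drop winkles once their profitability E₂/h₂ falls below the rate achievable on small mussels alone: E₂/h₂ = λE₁/(1 + λh₁).
Solve for λ: λE₁h₂ = E₂(1 + λh₁) → λ(E₁h₂ − E₂h₁) = E₂ → λ = E₂/(E₁h₂ − E₂h₁).
λ = 4.6/(8.53×22 − 4.6×14.1) = 4.6/122.8 = 0.03746 per s.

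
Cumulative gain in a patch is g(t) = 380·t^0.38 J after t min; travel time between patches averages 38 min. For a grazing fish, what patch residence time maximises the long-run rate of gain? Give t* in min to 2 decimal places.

23.29 min

Maximise g(t)/(T+t): set derivative to zero → g'(t)(T+t) = g(t).
g'(t) = 0.38·380·t^-0.62. Setting 0.38·380·t^-0.62 = 380·t^0.38/(38+t) gives 0.38(38+t) = t, so 0.62·t = 0.38×38.
t* = 0.38×38/0.62 = 23.29 min.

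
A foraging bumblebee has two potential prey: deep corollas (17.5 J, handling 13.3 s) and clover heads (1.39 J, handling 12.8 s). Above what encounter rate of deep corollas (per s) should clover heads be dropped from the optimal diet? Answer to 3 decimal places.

0.007 per s

The zero-one rule: include clover heads iff E₂/h₂ > λE₁/(1+λh₁). Equality gives the switch point.
λE₁h₂ = E₂ + λE₂h₁ ⇒ λ = E₂/(E₁h₂ − E₂h₁) = 1.39/(224 − 18.49) = 0.006764 per s.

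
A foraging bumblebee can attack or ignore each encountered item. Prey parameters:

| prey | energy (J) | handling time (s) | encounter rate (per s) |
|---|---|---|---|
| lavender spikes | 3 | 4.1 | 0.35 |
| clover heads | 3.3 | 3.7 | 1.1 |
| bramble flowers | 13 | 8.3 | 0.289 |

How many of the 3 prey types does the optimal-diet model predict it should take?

E/h in descending order: bramble flowers 1.57, clover heads 0.892, lavender spikes 0.732 J/s. The optimal diet is the largest prefix of this list for which every included type satisfies E_i/h_i > R on the types above it.
Rate on top 1: 1.105. clover heads: 0.892 < 1.105 → exclude; stop.
Optimal diet: bramble flowers — 1 of 3 types.

1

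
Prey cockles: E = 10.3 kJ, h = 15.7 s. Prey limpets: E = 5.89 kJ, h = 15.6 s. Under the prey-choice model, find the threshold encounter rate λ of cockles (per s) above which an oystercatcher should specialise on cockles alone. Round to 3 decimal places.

The zero-one rule: include limpets iff E₂/h₂ > λE₁/(1+λh₁). Equality gives the switch point.
λE₁h₂ = E₂ + λE₂h₁ ⇒ λ = E₂/(E₁h₂ − E₂h₁) = 5.89/(160.7 − 92.47) = 0.08635 per s.

0.086 per s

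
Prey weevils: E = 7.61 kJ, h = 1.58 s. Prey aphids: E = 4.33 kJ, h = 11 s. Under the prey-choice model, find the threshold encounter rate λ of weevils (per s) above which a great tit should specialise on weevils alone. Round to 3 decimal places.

The zero-one rule: include aphids iff E₂/h₂ > λE₁/(1+λh₁). Equality gives the switch point.
λE₁h₂ = E₂ + λE₂h₁ ⇒ λ = E₂/(E₁h₂ − E₂h₁) = 4.33/(83.71 − 6.841) = 0.05633 per s.

0.056 per s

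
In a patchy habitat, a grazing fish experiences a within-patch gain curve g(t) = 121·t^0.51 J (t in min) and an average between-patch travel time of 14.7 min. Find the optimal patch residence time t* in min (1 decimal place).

15.3 min

Optimal t* satisfies g'(t*) = g(t*)/(T + t*).
g'(t) = 0.51·121·t^-0.49. Setting 0.51·121·t^-0.49 = 121·t^0.51/(14.7+t) gives 0.51(14.7+t) = t, so 0.49·t = 0.51×14.7.
t* = 0.51×14.7/0.49 = 15.3 min.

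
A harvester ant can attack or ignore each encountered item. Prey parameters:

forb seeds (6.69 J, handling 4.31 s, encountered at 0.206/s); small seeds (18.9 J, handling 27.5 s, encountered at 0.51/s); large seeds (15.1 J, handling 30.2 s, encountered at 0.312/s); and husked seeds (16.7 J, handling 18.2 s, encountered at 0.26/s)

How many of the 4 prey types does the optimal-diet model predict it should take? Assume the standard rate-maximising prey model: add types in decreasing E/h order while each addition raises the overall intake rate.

2

Rank by E/h (J/s): forb seeds 1.55, husked seeds 0.918, small seeds 0.687, large seeds 0.5. Include each in turn until the next type's E/h falls below the running intake rate.
Rate on top 1: 0.73. husked seeds: 0.918 > 0.73 → include.
Rate on top 2: 0.8641. small seeds: 0.687 < 0.8641 → exclude; stop.
Optimal diet: forb seeds, husked seeds — 2 of 4 types.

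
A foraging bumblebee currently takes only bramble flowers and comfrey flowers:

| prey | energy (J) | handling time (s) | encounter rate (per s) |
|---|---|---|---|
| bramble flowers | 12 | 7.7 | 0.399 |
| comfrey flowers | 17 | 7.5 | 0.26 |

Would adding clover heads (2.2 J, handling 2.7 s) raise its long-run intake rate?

Current rate: (0.399×12 + 0.26×17)/(1 + 0.399×7.7 + 0.26×7.5) = 1.529 J/s.
clover heads: E/h = 2.2/2.7 = 0.8148 J/s.
0.8148 < 1.529, so adding clover heads would lower the average — exclude it.

No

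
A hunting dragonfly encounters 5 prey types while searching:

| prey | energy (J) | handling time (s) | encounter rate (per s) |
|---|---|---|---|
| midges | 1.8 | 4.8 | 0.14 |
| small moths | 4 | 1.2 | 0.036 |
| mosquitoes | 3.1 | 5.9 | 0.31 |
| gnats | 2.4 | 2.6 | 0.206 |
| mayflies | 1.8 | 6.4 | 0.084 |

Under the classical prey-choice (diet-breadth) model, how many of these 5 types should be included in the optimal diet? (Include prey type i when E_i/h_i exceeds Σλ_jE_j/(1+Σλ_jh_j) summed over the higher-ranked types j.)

3

Profitabilities (E/h, J/s): small moths 3.33, gnats 0.923, mosquitoes 0.525, midges 0.375, mayflies 0.281. Add prey in this order while the next type's profitability exceeds the intake rate on those already taken.
Rate on top 1: 0.138. gnats: 0.923 > 0.138 → include.
Rate on top 2: 0.4044. mosquitoes: 0.525 > 0.4044 → include.
Rate on top 3: 0.4693. midges: 0.375 < 0.4693 → exclude; stop.
Optimal diet: small moths, gnats, mosquitoes — 3 of 5 types.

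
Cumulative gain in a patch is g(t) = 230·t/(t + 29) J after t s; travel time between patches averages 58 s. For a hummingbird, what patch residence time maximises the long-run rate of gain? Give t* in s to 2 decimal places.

Optimal t* satisfies g'(t*) = g(t*)/(T + t*).
g'(t) = 230·29/(t + 29)². Setting 230·29/(t+29)² = 230t/[(t+29)(58+t)] gives 29(58+t) = t(t+29), so t² = 29×58 = 1682.
t* = √1682 = 41.01 s.

41.01 s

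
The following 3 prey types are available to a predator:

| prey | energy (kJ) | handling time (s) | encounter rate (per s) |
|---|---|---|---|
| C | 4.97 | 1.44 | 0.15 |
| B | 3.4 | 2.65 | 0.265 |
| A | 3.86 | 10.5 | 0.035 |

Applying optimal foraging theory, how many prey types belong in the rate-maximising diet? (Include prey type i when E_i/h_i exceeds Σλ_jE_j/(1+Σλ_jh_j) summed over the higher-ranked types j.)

Profitabilities (E/h, kJ/s): C 3.45, B 1.28, A 0.368. Add prey in this order while the next type's profitability exceeds the intake rate on those already taken.
Rate on top 1: 0.6131. B: 1.28 > 0.6131 → include.
Rate on top 2: 0.8583. A: 0.368 < 0.8583 → exclude; stop.
Optimal diet: C, B — 2 of 3 types.

2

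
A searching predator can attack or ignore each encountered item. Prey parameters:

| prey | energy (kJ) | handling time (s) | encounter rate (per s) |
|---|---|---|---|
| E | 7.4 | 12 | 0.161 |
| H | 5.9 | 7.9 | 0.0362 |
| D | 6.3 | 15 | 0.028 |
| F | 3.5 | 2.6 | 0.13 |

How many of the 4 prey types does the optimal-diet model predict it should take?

E/h in descending order: F 1.35, H 0.747, E 0.617, D 0.42 kJ/s. The optimal diet is the largest prefix of this list for which every included type satisfies E_i/h_i > R on the types above it.
Rate on top 1: 0.3401. H: 0.747 > 0.3401 → include.
Rate on top 2: 0.4117. E: 0.617 > 0.4117 → include.
Rate on top 3: 0.5231. D: 0.42 < 0.5231 → exclude; stop.
Optimal diet: F, H, E — 3 of 4 types.

3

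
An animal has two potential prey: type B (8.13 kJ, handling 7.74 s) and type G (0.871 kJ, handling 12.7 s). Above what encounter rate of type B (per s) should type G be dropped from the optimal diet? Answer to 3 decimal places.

At the threshold, the rate on type B alone equals the profitability of type G: λ·8.13/(1 + λ·7.74) = 0.871/12.7 = 0.06858.
Rearranging, λ(8.13 − 0.06858×7.74) = 0.06858, so λ = 0.06858/7.599 = 0.009025 per s.

0.009 per s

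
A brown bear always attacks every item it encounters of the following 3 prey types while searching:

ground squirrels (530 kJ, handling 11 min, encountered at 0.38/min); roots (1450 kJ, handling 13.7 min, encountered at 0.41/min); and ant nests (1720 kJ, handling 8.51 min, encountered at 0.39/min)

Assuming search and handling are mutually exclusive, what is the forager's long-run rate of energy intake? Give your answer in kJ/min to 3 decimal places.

R = (0.38×530 + 0.41×1450 + 0.39×1720) / (1 + 0.38×11 + 0.41×13.7 + 0.39×8.51) = 1467/14.12 = 103.9 kJ/min.

103.904 kJ/min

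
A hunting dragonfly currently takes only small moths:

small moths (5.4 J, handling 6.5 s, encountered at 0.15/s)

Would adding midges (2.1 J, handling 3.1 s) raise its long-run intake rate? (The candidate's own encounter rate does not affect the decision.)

Yes

On small moths alone, R = ΣλE/(1+Σλh) = 0.81/1.975 = 0.4101 J/s.
midges: E/h = 2.1/3.1 = 0.6774 J/s.
Since 0.6774 > R, including midges increases the long-run rate.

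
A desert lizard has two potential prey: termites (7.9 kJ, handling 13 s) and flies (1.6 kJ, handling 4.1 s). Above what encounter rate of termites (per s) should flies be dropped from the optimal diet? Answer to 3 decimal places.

The zero-one rule: include flies iff E₂/h₂ > λE₁/(1+λh₁). Equality gives the switch point.
λE₁h₂ = E₂ + λE₂h₁ ⇒ λ = E₂/(E₁h₂ − E₂h₁) = 1.6/(32.39 − 20.8) = 0.1381 per s.

0.138 per s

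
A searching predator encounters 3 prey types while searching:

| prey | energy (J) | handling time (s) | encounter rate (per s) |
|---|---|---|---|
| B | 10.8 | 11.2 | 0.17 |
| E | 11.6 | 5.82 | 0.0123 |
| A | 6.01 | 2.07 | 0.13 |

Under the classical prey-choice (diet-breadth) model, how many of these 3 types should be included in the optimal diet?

3

E/h in descending order: A 2.9, E 1.99, B 0.964 J/s. The optimal diet is the largest prefix of this list for which every included type satisfies E_i/h_i > R on the types above it.
Rate on top 1: 0.6156. E: 1.99 > 0.6156 → include.
Rate on top 2: 0.6892. B: 0.964 > 0.6892 → include.
Optimal diet: A, E, B — 3 of 3 types.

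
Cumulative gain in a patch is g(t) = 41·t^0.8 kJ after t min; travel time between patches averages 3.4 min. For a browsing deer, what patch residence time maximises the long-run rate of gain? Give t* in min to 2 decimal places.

By the marginal value theorem, leave when the instantaneous gain rate g'(t) equals the habitat-wide average g(t)/(T + t).
g'(t) = 0.8·41·t^-0.2. Setting 0.8·41·t^-0.2 = 41·t^0.8/(3.4+t) gives 0.8(3.4+t) = t, so 0.20·t = 0.8×3.4.
t* = 0.8×3.4/0.20 = 13.6 min.

13.60 min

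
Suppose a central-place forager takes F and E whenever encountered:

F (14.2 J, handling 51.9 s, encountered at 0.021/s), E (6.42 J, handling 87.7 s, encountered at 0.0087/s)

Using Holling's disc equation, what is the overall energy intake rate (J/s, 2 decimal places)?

0.12 J/s

R = (0.021×14.2 + 0.0087×6.42) / (1 + 0.021×51.9 + 0.0087×87.7) = 0.3541/2.853 = 0.1241 J/s.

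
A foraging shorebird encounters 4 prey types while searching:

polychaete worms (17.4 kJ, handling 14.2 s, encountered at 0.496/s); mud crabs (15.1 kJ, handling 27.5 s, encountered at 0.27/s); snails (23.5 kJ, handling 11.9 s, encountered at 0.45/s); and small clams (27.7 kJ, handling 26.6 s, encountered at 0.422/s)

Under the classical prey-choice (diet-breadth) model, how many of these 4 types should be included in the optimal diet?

E/h in descending order: snails 1.97, polychaete worms 1.23, small clams 1.04, mud crabs 0.549 kJ/s. The optimal diet is the largest prefix of this list for which every included type satisfies E_i/h_i > R on the types above it.
Rate on top 1: 1.664. polychaete worms: 1.23 < 1.664 → exclude; stop.
Optimal diet: snails — 1 of 4 types.

1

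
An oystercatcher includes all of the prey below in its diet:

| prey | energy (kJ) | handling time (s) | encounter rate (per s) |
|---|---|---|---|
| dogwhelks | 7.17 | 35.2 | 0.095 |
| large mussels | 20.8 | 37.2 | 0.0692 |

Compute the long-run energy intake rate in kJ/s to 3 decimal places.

Energy encountered per unit search time: 0.095×7.17 + 0.0692×20.8 = 2.121 kJ/s.
Handling time per unit search time: 0.095×35.2 + 0.0692×37.2 = 5.918.
Rate = 2.121/(1 + 5.918) = 0.3065 kJ/s.

0.307 kJ/s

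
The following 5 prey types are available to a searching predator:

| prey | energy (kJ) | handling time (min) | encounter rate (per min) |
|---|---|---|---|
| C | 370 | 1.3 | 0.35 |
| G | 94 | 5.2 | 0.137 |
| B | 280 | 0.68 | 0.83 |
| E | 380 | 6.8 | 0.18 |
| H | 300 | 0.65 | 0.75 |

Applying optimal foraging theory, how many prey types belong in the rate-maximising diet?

E/h in descending order: H 462, B 412, C 285, E 55.9, G 18.1 kJ/min. The optimal diet is the largest prefix of this list for which every included type satisfies E_i/h_i > R on the types above it.
Rate on top 1: 151.3. B: 412 > 151.3 → include.
Rate on top 2: 222.9. C: 285 > 222.9 → include.
Rate on top 3: 234.1. E: 55.9 < 234.1 → exclude; stop.
Optimal diet: H, B, C — 3 of 5 types.

3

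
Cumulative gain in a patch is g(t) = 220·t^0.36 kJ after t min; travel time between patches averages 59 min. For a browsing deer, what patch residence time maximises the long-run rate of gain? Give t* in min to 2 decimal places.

33.19 min

Optimal t* satisfies g'(t*) = g(t*)/(T + t*).
g'(t) = 0.36·220·t^-0.64. Setting 0.36·220·t^-0.64 = 220·t^0.36/(59+t) gives 0.36(59+t) = t, so 0.64·t = 0.36×59.
t* = 0.36×59/0.64 = 33.19 min.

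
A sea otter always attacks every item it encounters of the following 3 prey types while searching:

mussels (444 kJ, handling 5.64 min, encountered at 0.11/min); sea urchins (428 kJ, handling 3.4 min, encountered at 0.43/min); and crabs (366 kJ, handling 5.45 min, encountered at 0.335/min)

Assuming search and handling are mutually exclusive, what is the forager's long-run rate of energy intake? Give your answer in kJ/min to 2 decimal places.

R = Σλ_iE_i / (1 + Σλ_ih_i)
Numerator: 0.11×444 + 0.43×428 + 0.335×366 = 355.5
Denominator: 1 + 0.11×5.64 + 0.43×3.4 + 0.335×5.45 = 4.908
R = 355.5/4.908 = 72.43 kJ/min

72.43 kJ/min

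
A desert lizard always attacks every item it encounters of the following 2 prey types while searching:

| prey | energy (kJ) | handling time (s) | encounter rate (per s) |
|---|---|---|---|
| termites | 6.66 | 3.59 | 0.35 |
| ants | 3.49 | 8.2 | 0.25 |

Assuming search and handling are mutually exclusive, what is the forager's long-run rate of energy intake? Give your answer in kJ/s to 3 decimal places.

0.744 kJ/s

R = (0.35×6.66 + 0.25×3.49) / (1 + 0.35×3.59 + 0.25×8.2) = 3.204/4.306 = 0.7439 kJ/s.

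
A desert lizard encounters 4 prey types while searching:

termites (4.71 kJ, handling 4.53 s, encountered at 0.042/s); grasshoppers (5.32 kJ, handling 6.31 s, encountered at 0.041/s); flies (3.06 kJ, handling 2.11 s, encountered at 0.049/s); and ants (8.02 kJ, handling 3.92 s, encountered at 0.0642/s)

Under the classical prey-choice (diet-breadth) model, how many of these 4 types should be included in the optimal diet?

Rank by E/h (kJ/s): ants 2.05, flies 1.45, termites 1.04, grasshoppers 0.843. Include each in turn until the next type's E/h falls below the running intake rate.
Rate on top 1: 0.4114. flies: 1.45 > 0.4114 → include.
Rate on top 2: 0.4906. termites: 1.04 > 0.4906 → include.
Rate on top 3: 0.5582. grasshoppers: 0.843 > 0.5582 → include.
Optimal diet: ants, flies, termites, grasshoppers — 4 of 4 types.

4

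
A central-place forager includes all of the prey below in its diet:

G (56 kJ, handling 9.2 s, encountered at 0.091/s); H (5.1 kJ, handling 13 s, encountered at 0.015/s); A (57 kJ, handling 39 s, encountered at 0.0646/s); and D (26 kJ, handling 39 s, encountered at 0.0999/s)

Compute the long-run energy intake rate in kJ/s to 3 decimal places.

1.356 kJ/s

R = Σλ_iE_i / (1 + Σλ_ih_i)
Numerator: 0.091×56 + 0.015×5.1 + 0.0646×57 + 0.0999×26 = 11.45
Denominator: 1 + 0.091×9.2 + 0.015×13 + 0.0646×39 + 0.0999×39 = 8.448
R = 11.45/8.448 = 1.356 kJ/s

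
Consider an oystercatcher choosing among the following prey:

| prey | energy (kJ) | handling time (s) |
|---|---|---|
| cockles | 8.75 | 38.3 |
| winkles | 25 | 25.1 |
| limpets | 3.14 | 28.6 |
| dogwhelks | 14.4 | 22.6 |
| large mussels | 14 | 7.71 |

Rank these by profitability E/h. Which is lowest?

limpets

Profitability E/h (kJ/s): cockles = 8.75/38.3 = 0.228, winkles = 25/25.1 = 0.996, limpets = 3.14/28.6 = 0.11, dogwhelks = 14.4/22.6 = 0.637, large mussels = 14/7.71 = 1.82.
Ranked: large mussels > winkles > dogwhelks > cockles > limpets.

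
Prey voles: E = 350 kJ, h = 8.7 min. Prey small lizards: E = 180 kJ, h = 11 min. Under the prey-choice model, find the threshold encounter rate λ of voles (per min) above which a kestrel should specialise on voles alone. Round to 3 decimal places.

At the threshold, the rate on voles alone equals the profitability of small lizards: λ·350/(1 + λ·8.7) = 180/11 = 16.36.
Rearranging, λ(350 − 16.36×8.7) = 16.36, so λ = 16.36/207.6 = 0.07881 per min.

0.079 per min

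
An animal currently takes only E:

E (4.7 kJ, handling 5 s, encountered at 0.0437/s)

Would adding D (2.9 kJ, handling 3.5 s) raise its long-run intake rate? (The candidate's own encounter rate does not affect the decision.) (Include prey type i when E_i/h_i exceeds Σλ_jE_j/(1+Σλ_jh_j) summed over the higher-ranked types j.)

Intake rate on the current diet: R = (0.0437×4.7) / (1 + 0.0437×5) = 0.2054/1.219 = 0.1686 kJ/s.
D: E/h = 2.9/3.5 = 0.8286 kJ/s.
Since 0.8286 > R, including D increases the long-run rate.

Yes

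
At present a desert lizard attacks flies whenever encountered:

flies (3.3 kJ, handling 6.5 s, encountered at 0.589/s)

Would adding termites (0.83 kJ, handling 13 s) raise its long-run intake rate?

Intake rate on the current diet: R = (0.589×3.3) / (1 + 0.589×6.5) = 1.944/4.829 = 0.4025 kJ/s.
termites: E/h = 0.83/13 = 0.06385 kJ/s.
0.06385 < 0.4025, so adding termites would lower the average — exclude it.

No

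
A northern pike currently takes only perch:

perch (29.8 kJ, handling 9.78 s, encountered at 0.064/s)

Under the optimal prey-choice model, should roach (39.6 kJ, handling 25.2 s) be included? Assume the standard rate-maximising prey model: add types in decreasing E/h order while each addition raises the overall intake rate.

Yes

Current rate: (0.064×29.8)/(1 + 0.064×9.78) = 1.173 kJ/s.
Profitability of roach: 39.6/25.2 = 1.571 kJ/s.
1.571 > 1.173, so adding roach raises the average — include it.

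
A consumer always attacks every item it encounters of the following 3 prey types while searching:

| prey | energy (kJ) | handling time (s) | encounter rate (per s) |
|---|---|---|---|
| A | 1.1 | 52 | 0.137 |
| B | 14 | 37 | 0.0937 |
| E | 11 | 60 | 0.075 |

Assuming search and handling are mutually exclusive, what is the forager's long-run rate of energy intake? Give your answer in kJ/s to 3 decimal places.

R = (0.137×1.1 + 0.0937×14 + 0.075×11) / (1 + 0.137×52 + 0.0937×37 + 0.075×60) = 2.288/16.09 = 0.1422 kJ/s.

0.142 kJ/s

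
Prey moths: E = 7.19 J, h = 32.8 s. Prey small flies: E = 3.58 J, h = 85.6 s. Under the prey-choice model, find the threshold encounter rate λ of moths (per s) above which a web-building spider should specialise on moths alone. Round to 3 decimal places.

0.007 per s

Drop small flies once their profitability E₂/h₂ falls below the rate achievable on moths alone: E₂/h₂ = λE₁/(1 + λh₁).
Solve for λ: λE₁h₂ = E₂(1 + λh₁) → λ(E₁h₂ − E₂h₁) = E₂ → λ = E₂/(E₁h₂ − E₂h₁).
λ = 3.58/(7.19×85.6 − 3.58×32.8) = 3.58/498 = 0.007188 per s.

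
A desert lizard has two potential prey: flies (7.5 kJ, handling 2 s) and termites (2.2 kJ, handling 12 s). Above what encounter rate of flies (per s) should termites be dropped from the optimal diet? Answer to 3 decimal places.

0.026 per s

At the threshold, the rate on flies alone equals the profitability of termites: λ·7.5/(1 + λ·2) = 2.2/12 = 0.1833.
Rearranging, λ(7.5 − 0.1833×2) = 0.1833, so λ = 0.1833/7.133 = 0.0257 per s.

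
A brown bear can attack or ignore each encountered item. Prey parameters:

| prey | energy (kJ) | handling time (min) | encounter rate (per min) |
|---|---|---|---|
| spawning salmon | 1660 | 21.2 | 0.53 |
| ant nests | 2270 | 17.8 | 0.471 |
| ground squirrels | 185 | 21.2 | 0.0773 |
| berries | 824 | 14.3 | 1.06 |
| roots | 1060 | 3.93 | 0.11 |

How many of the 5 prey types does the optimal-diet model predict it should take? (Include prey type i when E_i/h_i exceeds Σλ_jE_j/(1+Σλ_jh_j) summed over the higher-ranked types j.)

E/h in descending order: roots 270, ant nests 128, spawning salmon 78.3, berries 57.6, ground squirrels 8.73 kJ/min. The optimal diet is the largest prefix of this list for which every included type satisfies E_i/h_i > R on the types above it.
Rate on top 1: 81.41. ant nests: 128 > 81.41 → include.
Rate on top 2: 120.8. spawning salmon: 78.3 < 120.8 → exclude; stop.
Optimal diet: roots, ant nests — 2 of 5 types.

2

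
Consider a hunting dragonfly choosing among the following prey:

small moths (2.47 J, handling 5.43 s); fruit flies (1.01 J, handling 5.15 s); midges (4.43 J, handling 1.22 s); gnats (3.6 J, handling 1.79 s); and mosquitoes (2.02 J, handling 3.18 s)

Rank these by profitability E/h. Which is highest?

In descending order of E/h:
midges: 4.43/1.22 = 3.63 J/s
gnats: 3.6/1.79 = 2.01 J/s
mosquitoes: 2.02/3.18 = 0.635 J/s
small moths: 2.47/5.43 = 0.455 J/s
fruit flies: 1.01/5.15 = 0.196 J/s

midges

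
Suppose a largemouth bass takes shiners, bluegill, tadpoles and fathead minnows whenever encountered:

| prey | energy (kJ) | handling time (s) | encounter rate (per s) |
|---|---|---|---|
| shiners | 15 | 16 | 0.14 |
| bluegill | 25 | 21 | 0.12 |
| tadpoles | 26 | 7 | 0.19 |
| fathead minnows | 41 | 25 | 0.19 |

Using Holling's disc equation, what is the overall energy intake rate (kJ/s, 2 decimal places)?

1.51 kJ/s

R = Σλ_iE_i / (1 + Σλ_ih_i)
Numerator: 0.14×15 + 0.12×25 + 0.19×26 + 0.19×41 = 17.83
Denominator: 1 + 0.14×16 + 0.12×21 + 0.19×7 + 0.19×25 = 11.84
R = 17.83/11.84 = 1.506 kJ/s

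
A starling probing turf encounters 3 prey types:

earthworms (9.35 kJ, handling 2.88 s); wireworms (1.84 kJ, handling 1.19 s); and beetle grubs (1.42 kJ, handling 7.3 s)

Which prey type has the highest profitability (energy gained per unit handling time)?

Profitability E/h (kJ/s): earthworms = 9.35/2.88 = 3.25, wireworms = 1.84/1.19 = 1.55, beetle grubs = 1.42/7.3 = 0.195.
Ranked: earthworms > wireworms > beetle grubs.

earthworms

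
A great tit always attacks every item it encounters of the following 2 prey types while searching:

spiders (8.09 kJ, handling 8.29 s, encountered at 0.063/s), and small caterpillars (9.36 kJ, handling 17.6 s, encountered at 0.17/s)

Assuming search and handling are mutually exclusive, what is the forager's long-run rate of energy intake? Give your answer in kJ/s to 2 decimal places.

Energy encountered per unit search time: 0.063×8.09 + 0.17×9.36 = 2.101 kJ/s.
Handling time per unit search time: 0.063×8.29 + 0.17×17.6 = 3.514.
Rate = 2.101/(1 + 3.514) = 0.4654 kJ/s.

0.47 kJ/s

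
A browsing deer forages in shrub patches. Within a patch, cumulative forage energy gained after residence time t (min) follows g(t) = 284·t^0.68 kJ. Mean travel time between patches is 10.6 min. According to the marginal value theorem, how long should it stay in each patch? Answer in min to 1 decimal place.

Optimal t* satisfies g'(t*) = g(t*)/(T + t*).
g'(t) = 0.68·284·t^-0.32. Setting 0.68·284·t^-0.32 = 284·t^0.68/(10.6+t) gives 0.68(10.6+t) = t, so 0.32·t = 0.68×10.6.
t* = 0.68×10.6/0.32 = 22.53 min.

22.5 min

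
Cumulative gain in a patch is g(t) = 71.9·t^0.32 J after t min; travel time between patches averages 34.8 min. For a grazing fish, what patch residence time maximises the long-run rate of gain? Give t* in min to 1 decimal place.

16.4 min

Maximise g(t)/(T+t): set derivative to zero → g'(t)(T+t) = g(t).
g'(t) = 0.32·71.9·t^-0.68. Setting 0.32·71.9·t^-0.68 = 71.9·t^0.32/(34.8+t) gives 0.32(34.8+t) = t, so 0.68·t = 0.32×34.8.
t* = 0.32×34.8/0.68 = 16.38 min.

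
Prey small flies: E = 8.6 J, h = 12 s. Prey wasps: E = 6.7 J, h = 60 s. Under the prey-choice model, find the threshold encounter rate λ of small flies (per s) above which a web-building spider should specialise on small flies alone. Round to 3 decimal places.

0.015 per s

At the threshold, the rate on small flies alone equals the profitability of wasps: λ·8.6/(1 + λ·12) = 6.7/60 = 0.1117.
Rearranging, λ(8.6 − 0.1117×12) = 0.1117, so λ = 0.1117/7.26 = 0.01538 per s.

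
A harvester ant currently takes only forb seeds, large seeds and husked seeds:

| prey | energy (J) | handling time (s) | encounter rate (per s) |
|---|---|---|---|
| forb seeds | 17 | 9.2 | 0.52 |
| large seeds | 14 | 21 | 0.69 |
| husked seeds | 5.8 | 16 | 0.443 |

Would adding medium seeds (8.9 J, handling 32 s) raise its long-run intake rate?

No

Current rate: (0.52×17 + 0.69×14 + 0.443×5.8)/(1 + 0.52×9.2 + 0.69×21 + 0.443×16) = 0.77 J/s.
medium seeds: E/h = 8.9/32 = 0.2781 J/s.
0.2781 < 0.77, so adding medium seeds would lower the average — exclude it.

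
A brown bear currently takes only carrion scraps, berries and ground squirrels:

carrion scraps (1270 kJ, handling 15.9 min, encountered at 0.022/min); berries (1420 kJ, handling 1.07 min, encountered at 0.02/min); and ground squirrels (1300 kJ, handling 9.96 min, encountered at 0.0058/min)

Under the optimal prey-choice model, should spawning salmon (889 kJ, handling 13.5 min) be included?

Current rate: (0.022×1270 + 0.02×1420 + 0.0058×1300)/(1 + 0.022×15.9 + 0.02×1.07 + 0.0058×9.96) = 44.7 kJ/min.
spawning salmon: E/h = 889/13.5 = 65.85 kJ/min.
Since 65.85 > R, including spawning salmon increases the long-run rate.

Yes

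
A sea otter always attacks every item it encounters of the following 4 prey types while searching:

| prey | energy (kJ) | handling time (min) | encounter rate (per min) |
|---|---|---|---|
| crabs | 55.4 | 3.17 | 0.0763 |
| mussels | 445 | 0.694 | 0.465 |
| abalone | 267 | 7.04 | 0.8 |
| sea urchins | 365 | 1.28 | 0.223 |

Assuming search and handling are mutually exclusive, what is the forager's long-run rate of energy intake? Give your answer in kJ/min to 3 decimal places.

67.648 kJ/min

R = (0.0763×55.4 + 0.465×445 + 0.8×267 + 0.223×365) / (1 + 0.0763×3.17 + 0.465×0.694 + 0.8×7.04 + 0.223×1.28) = 506.1/7.482 = 67.65 kJ/min.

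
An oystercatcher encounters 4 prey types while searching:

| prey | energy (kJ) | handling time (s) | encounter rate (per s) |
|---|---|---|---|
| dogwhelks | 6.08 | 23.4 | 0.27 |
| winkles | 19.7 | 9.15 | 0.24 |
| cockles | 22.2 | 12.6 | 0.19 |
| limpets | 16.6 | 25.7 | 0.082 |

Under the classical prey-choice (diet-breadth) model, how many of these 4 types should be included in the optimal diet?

Profitabilities (E/h, kJ/s): winkles 2.15, cockles 1.76, limpets 0.646, dogwhelks 0.26. Add prey in this order while the next type's profitability exceeds the intake rate on those already taken.
Rate on top 1: 1.479. cockles: 1.76 > 1.479 → include.
Rate on top 2: 1.6. limpets: 0.646 < 1.6 → exclude; stop.
Optimal diet: winkles, cockles — 2 of 4 types.

2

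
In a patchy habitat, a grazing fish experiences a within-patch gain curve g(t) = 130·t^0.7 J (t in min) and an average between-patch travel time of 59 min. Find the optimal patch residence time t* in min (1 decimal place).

Optimal t* satisfies g'(t*) = g(t*)/(T + t*).
g'(t) = 0.7·130·t^-0.3. Setting 0.7·130·t^-0.3 = 130·t^0.7/(59+t) gives 0.7(59+t) = t, so 0.30·t = 0.7×59.
t* = 0.7×59/0.30 = 137.7 min.

137.7 min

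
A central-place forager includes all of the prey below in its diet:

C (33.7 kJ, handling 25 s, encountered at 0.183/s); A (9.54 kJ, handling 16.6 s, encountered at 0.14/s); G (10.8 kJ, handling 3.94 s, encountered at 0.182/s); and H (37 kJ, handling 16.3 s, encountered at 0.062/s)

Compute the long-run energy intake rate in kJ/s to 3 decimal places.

1.222 kJ/s

R = (0.183×33.7 + 0.14×9.54 + 0.182×10.8 + 0.062×37) / (1 + 0.183×25 + 0.14×16.6 + 0.182×3.94 + 0.062×16.3) = 11.76/9.627 = 1.222 kJ/s.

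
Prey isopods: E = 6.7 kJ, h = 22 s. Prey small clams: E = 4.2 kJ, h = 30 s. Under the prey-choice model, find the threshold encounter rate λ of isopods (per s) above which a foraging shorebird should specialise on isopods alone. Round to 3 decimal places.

At the threshold, the rate on isopods alone equals the profitability of small clams: λ·6.7/(1 + λ·22) = 4.2/30 = 0.14.
Rearranging, λ(6.7 − 0.14×22) = 0.14, so λ = 0.14/3.62 = 0.03867 per s.

0.039 per s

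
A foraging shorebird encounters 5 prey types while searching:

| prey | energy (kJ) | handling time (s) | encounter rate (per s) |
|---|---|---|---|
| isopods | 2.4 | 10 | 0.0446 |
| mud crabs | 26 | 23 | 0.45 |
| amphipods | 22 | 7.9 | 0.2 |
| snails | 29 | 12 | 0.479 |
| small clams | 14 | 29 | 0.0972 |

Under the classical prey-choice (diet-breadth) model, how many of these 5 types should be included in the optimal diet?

Profitabilities (E/h, kJ/s): amphipods 2.78, snails 2.42, mud crabs 1.13, small clams 0.483, isopods 0.24. Add prey in this order while the next type's profitability exceeds the intake rate on those already taken.
Rate on top 1: 1.705. snails: 2.42 > 1.705 → include.
Rate on top 2: 2.196. mud crabs: 1.13 < 2.196 → exclude; stop.
Optimal diet: amphipods, snails — 2 of 5 types.

2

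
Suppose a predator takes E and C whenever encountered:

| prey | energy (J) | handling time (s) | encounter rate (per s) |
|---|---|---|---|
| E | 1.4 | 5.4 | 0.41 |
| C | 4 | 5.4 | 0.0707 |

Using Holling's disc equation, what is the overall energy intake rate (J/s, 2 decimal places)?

0.24 J/s

Energy encountered per unit search time: 0.41×1.4 + 0.0707×4 = 0.8568 J/s.
Handling time per unit search time: 0.41×5.4 + 0.0707×5.4 = 2.596.
Rate = 0.8568/(1 + 2.596) = 0.2383 J/s.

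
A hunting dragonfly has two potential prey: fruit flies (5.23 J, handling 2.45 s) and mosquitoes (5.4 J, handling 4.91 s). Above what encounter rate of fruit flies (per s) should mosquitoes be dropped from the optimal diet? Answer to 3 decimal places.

0.434 per s

The zero-one rule: include mosquitoes iff E₂/h₂ > λE₁/(1+λh₁). Equality gives the switch point.
λE₁h₂ = E₂ + λE₂h₁ ⇒ λ = E₂/(E₁h₂ − E₂h₁) = 5.4/(25.68 − 13.23) = 0.4338 per s.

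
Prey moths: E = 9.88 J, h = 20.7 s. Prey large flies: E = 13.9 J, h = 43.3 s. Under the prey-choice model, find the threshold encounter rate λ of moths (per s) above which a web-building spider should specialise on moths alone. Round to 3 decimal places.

The zero-one rule: include large flies iff E₂/h₂ > λE₁/(1+λh₁). Equality gives the switch point.
λE₁h₂ = E₂ + λE₂h₁ ⇒ λ = E₂/(E₁h₂ − E₂h₁) = 13.9/(427.8 − 287.7) = 0.09923 per s.

0.099 per s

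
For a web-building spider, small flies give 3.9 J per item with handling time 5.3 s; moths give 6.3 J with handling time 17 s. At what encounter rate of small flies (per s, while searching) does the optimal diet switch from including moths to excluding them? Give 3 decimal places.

At the threshold, the rate on small flies alone equals the profitability of moths: λ·3.9/(1 + λ·5.3) = 6.3/17 = 0.3706.
Rearranging, λ(3.9 − 0.3706×5.3) = 0.3706, so λ = 0.3706/1.936 = 0.1914 per s.

0.191 per s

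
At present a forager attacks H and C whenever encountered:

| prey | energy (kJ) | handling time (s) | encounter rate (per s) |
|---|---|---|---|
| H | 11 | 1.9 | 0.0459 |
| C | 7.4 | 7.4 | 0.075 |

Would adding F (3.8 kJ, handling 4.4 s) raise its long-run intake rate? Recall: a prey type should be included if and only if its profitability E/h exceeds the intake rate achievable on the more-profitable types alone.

Yes

Intake rate on the current diet: R = (0.0459×11 + 0.075×7.4) / (1 + 0.0459×1.9 + 0.075×7.4) = 1.06/1.642 = 0.6454 kJ/s.
Profitability of F: 3.8/4.4 = 0.8636 kJ/s.
0.8636 > 0.6454, so adding F raises the average — include it.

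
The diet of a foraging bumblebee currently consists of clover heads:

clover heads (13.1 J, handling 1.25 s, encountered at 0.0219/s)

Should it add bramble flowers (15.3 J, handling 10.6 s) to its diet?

Yes

On clover heads alone, R = ΣλE/(1+Σλh) = 0.2869/1.027 = 0.2792 J/s.
bramble flowers: E/h = 15.3/10.6 = 1.443 J/s.
1.443 > 0.2792, so adding bramble flowers raises the average — include it.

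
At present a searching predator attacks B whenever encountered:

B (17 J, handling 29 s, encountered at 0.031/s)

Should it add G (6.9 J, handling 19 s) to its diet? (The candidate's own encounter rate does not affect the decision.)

On B alone, R = ΣλE/(1+Σλh) = 0.527/1.899 = 0.2775 J/s.
Profitability of G: 6.9/19 = 0.3632 J/s.
0.3632 > 0.2775, so adding G raises the average — include it.

Yes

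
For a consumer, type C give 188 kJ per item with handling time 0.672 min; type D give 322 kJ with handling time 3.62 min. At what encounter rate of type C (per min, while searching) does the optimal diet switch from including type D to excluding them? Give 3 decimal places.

At the threshold, the rate on type C alone equals the profitability of type D: λ·188/(1 + λ·0.672) = 322/3.62 = 88.95.
Rearranging, λ(188 − 88.95×0.672) = 88.95, so λ = 88.95/128.2 = 0.6937 per min.

0.694 per min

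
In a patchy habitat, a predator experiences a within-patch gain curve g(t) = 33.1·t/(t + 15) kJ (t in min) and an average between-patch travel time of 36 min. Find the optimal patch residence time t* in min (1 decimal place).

Maximise g(t)/(T+t): set derivative to zero → g'(t)(T+t) = g(t).
g'(t) = 33.1·15/(t + 15)². Setting 33.1·15/(t+15)² = 33.1t/[(t+15)(36+t)] gives 15(36+t) = t(t+15), so t² = 15×36 = 540.
t* = √540 = 23.24 min.

23.2 min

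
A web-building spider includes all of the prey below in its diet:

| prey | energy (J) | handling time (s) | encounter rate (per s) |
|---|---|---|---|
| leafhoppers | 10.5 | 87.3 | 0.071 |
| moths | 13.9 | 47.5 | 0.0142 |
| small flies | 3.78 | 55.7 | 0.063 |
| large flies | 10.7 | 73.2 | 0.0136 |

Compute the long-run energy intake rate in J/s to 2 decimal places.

0.11 J/s

R = (0.071×10.5 + 0.0142×13.9 + 0.063×3.78 + 0.0136×10.7) / (1 + 0.071×87.3 + 0.0142×47.5 + 0.063×55.7 + 0.0136×73.2) = 1.327/12.38 = 0.1072 J/s.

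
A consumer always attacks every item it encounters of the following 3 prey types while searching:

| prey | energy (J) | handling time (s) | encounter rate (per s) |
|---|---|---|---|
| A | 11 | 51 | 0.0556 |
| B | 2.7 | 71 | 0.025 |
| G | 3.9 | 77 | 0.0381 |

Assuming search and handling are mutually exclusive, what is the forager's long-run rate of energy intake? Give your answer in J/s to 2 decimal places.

Energy encountered per unit search time: 0.0556×11 + 0.025×2.7 + 0.0381×3.9 = 0.8277 J/s.
Handling time per unit search time: 0.0556×51 + 0.025×71 + 0.0381×77 = 7.544.
Rate = 0.8277/(1 + 7.544) = 0.09687 J/s.

0.10 J/s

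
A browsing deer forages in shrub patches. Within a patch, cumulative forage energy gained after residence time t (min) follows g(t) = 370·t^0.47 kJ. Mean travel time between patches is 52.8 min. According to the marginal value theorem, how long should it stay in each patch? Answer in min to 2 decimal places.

46.82 min

Optimal t* satisfies g'(t*) = g(t*)/(T + t*).
g'(t) = 0.47·370·t^-0.53. Setting 0.47·370·t^-0.53 = 370·t^0.47/(52.8+t) gives 0.47(52.8+t) = t, so 0.53·t = 0.47×52.8.
t* = 0.47×52.8/0.53 = 46.82 min.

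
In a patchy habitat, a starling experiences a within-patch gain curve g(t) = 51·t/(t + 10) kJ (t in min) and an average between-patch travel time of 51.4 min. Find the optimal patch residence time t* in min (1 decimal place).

By the marginal value theorem, leave when the instantaneous gain rate g'(t) equals the habitat-wide average g(t)/(T + t).
g'(t) = 51·10/(t + 10)². Setting 51·10/(t+10)² = 51t/[(t+10)(51.4+t)] gives 10(51.4+t) = t(t+10), so t² = 10×51.4 = 514.
t* = √514 = 22.67 min.

22.7 min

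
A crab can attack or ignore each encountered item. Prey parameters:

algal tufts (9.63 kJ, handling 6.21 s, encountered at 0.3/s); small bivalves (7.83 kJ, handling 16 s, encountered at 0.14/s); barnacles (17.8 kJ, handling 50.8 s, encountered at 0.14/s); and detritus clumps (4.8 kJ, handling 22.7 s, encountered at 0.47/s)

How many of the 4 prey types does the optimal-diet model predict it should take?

1

Rank by E/h (kJ/s): algal tufts 1.55, small bivalves 0.489, barnacles 0.35, detritus clumps 0.211. Include each in turn until the next type's E/h falls below the running intake rate.
Rate on top 1: 1.009. small bivalves: 0.489 < 1.009 → exclude; stop.
Optimal diet: algal tufts — 1 of 4 types.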